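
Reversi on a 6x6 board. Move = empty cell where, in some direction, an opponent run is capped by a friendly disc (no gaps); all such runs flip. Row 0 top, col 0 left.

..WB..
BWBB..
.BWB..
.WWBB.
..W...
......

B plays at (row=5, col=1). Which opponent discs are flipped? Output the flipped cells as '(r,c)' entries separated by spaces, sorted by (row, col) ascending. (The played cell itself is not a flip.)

Dir NW: first cell '.' (not opp) -> no flip
Dir N: first cell '.' (not opp) -> no flip
Dir NE: opp run (4,2) capped by B -> flip
Dir W: first cell '.' (not opp) -> no flip
Dir E: first cell '.' (not opp) -> no flip
Dir SW: edge -> no flip
Dir S: edge -> no flip
Dir SE: edge -> no flip

Answer: (4,2)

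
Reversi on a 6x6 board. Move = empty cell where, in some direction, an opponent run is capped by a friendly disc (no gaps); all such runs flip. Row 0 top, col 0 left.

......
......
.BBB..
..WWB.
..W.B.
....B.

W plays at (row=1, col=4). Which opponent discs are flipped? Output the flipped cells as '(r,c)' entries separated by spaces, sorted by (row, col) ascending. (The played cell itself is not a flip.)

Dir NW: first cell '.' (not opp) -> no flip
Dir N: first cell '.' (not opp) -> no flip
Dir NE: first cell '.' (not opp) -> no flip
Dir W: first cell '.' (not opp) -> no flip
Dir E: first cell '.' (not opp) -> no flip
Dir SW: opp run (2,3) capped by W -> flip
Dir S: first cell '.' (not opp) -> no flip
Dir SE: first cell '.' (not opp) -> no flip

Answer: (2,3)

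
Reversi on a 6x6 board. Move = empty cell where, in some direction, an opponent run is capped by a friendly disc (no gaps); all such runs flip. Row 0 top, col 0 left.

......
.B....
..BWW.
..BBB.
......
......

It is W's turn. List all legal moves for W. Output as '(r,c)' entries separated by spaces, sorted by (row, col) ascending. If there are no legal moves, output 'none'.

(0,0): no bracket -> illegal
(0,1): no bracket -> illegal
(0,2): no bracket -> illegal
(1,0): no bracket -> illegal
(1,2): no bracket -> illegal
(1,3): no bracket -> illegal
(2,0): no bracket -> illegal
(2,1): flips 1 -> legal
(2,5): no bracket -> illegal
(3,1): no bracket -> illegal
(3,5): no bracket -> illegal
(4,1): flips 1 -> legal
(4,2): flips 1 -> legal
(4,3): flips 1 -> legal
(4,4): flips 1 -> legal
(4,5): flips 1 -> legal

Answer: (2,1) (4,1) (4,2) (4,3) (4,4) (4,5)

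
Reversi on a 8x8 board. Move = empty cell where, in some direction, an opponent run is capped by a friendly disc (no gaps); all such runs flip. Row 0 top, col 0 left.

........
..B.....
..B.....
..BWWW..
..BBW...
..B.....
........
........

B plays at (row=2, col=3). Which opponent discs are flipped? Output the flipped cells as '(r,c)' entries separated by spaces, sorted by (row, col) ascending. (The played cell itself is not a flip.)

Dir NW: first cell 'B' (not opp) -> no flip
Dir N: first cell '.' (not opp) -> no flip
Dir NE: first cell '.' (not opp) -> no flip
Dir W: first cell 'B' (not opp) -> no flip
Dir E: first cell '.' (not opp) -> no flip
Dir SW: first cell 'B' (not opp) -> no flip
Dir S: opp run (3,3) capped by B -> flip
Dir SE: opp run (3,4), next='.' -> no flip

Answer: (3,3)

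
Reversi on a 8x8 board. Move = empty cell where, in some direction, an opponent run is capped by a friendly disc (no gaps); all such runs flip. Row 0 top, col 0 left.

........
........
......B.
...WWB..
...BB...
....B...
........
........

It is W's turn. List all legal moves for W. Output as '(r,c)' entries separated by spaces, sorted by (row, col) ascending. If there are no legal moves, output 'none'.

(1,5): no bracket -> illegal
(1,6): no bracket -> illegal
(1,7): no bracket -> illegal
(2,4): no bracket -> illegal
(2,5): no bracket -> illegal
(2,7): no bracket -> illegal
(3,2): no bracket -> illegal
(3,6): flips 1 -> legal
(3,7): no bracket -> illegal
(4,2): no bracket -> illegal
(4,5): no bracket -> illegal
(4,6): no bracket -> illegal
(5,2): flips 1 -> legal
(5,3): flips 1 -> legal
(5,5): flips 1 -> legal
(6,3): no bracket -> illegal
(6,4): flips 2 -> legal
(6,5): no bracket -> illegal

Answer: (3,6) (5,2) (5,3) (5,5) (6,4)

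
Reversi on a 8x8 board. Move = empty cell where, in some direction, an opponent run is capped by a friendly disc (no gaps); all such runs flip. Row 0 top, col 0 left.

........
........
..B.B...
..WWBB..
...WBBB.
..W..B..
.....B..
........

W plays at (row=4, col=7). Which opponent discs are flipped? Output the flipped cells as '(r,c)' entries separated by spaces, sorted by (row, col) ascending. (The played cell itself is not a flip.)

Dir NW: first cell '.' (not opp) -> no flip
Dir N: first cell '.' (not opp) -> no flip
Dir NE: edge -> no flip
Dir W: opp run (4,6) (4,5) (4,4) capped by W -> flip
Dir E: edge -> no flip
Dir SW: first cell '.' (not opp) -> no flip
Dir S: first cell '.' (not opp) -> no flip
Dir SE: edge -> no flip

Answer: (4,4) (4,5) (4,6)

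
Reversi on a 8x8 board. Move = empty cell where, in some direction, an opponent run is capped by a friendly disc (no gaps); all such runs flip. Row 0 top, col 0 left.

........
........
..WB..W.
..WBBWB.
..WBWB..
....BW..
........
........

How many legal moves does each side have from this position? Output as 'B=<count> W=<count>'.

-- B to move --
(1,1): flips 1 -> legal
(1,2): no bracket -> illegal
(1,3): no bracket -> illegal
(1,5): no bracket -> illegal
(1,6): flips 1 -> legal
(1,7): no bracket -> illegal
(2,1): flips 2 -> legal
(2,4): no bracket -> illegal
(2,5): flips 1 -> legal
(2,7): no bracket -> illegal
(3,1): flips 1 -> legal
(3,7): no bracket -> illegal
(4,1): flips 2 -> legal
(4,6): no bracket -> illegal
(5,1): flips 1 -> legal
(5,2): no bracket -> illegal
(5,3): no bracket -> illegal
(5,6): flips 1 -> legal
(6,4): no bracket -> illegal
(6,5): flips 1 -> legal
(6,6): flips 2 -> legal
B mobility = 10
-- W to move --
(1,2): no bracket -> illegal
(1,3): no bracket -> illegal
(1,4): flips 1 -> legal
(2,4): flips 3 -> legal
(2,5): no bracket -> illegal
(2,7): no bracket -> illegal
(3,7): flips 1 -> legal
(4,6): flips 2 -> legal
(4,7): no bracket -> illegal
(5,2): no bracket -> illegal
(5,3): flips 1 -> legal
(5,6): no bracket -> illegal
(6,3): no bracket -> illegal
(6,4): flips 1 -> legal
(6,5): flips 2 -> legal
W mobility = 7

Answer: B=10 W=7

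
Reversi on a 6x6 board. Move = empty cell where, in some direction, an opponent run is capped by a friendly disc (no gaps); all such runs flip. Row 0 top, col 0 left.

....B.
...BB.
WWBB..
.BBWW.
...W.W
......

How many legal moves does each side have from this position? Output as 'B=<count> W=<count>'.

-- B to move --
(1,0): flips 1 -> legal
(1,1): flips 1 -> legal
(1,2): no bracket -> illegal
(2,4): no bracket -> illegal
(2,5): no bracket -> illegal
(3,0): no bracket -> illegal
(3,5): flips 2 -> legal
(4,2): no bracket -> illegal
(4,4): flips 1 -> legal
(5,2): no bracket -> illegal
(5,3): flips 2 -> legal
(5,4): flips 1 -> legal
(5,5): no bracket -> illegal
B mobility = 6
-- W to move --
(0,2): no bracket -> illegal
(0,3): flips 2 -> legal
(0,5): no bracket -> illegal
(1,1): flips 1 -> legal
(1,2): flips 1 -> legal
(1,5): no bracket -> illegal
(2,4): flips 2 -> legal
(2,5): no bracket -> illegal
(3,0): flips 2 -> legal
(4,0): no bracket -> illegal
(4,1): flips 1 -> legal
(4,2): flips 1 -> legal
W mobility = 7

Answer: B=6 W=7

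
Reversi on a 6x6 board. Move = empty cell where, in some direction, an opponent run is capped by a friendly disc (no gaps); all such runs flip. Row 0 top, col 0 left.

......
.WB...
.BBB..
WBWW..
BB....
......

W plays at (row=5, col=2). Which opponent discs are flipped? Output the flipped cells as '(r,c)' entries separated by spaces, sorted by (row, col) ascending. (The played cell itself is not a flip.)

Answer: (4,1)

Derivation:
Dir NW: opp run (4,1) capped by W -> flip
Dir N: first cell '.' (not opp) -> no flip
Dir NE: first cell '.' (not opp) -> no flip
Dir W: first cell '.' (not opp) -> no flip
Dir E: first cell '.' (not opp) -> no flip
Dir SW: edge -> no flip
Dir S: edge -> no flip
Dir SE: edge -> no flip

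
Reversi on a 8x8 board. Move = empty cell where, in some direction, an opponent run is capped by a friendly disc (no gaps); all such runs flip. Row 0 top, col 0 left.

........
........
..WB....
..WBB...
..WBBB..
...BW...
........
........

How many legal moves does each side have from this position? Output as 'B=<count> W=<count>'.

-- B to move --
(1,1): flips 1 -> legal
(1,2): no bracket -> illegal
(1,3): no bracket -> illegal
(2,1): flips 2 -> legal
(3,1): flips 2 -> legal
(4,1): flips 2 -> legal
(5,1): flips 1 -> legal
(5,2): no bracket -> illegal
(5,5): flips 1 -> legal
(6,3): flips 1 -> legal
(6,4): flips 1 -> legal
(6,5): flips 1 -> legal
B mobility = 9
-- W to move --
(1,2): no bracket -> illegal
(1,3): no bracket -> illegal
(1,4): flips 1 -> legal
(2,4): flips 4 -> legal
(2,5): no bracket -> illegal
(3,5): flips 2 -> legal
(3,6): flips 1 -> legal
(4,6): flips 3 -> legal
(5,2): flips 1 -> legal
(5,5): flips 2 -> legal
(5,6): no bracket -> illegal
(6,2): no bracket -> illegal
(6,3): no bracket -> illegal
(6,4): flips 1 -> legal
W mobility = 8

Answer: B=9 W=8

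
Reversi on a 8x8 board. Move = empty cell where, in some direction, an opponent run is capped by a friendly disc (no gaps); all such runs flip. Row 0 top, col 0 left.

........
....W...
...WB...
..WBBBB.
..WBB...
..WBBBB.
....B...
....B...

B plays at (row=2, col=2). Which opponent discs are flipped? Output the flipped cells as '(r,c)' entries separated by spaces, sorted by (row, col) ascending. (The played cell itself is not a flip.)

Answer: (2,3)

Derivation:
Dir NW: first cell '.' (not opp) -> no flip
Dir N: first cell '.' (not opp) -> no flip
Dir NE: first cell '.' (not opp) -> no flip
Dir W: first cell '.' (not opp) -> no flip
Dir E: opp run (2,3) capped by B -> flip
Dir SW: first cell '.' (not opp) -> no flip
Dir S: opp run (3,2) (4,2) (5,2), next='.' -> no flip
Dir SE: first cell 'B' (not opp) -> no flip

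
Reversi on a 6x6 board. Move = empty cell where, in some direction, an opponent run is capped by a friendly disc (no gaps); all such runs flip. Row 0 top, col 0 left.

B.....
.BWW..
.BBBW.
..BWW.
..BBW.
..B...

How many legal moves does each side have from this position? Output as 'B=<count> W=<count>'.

Answer: B=10 W=7

Derivation:
-- B to move --
(0,1): flips 1 -> legal
(0,2): flips 1 -> legal
(0,3): flips 2 -> legal
(0,4): flips 1 -> legal
(1,4): flips 2 -> legal
(1,5): flips 2 -> legal
(2,5): flips 2 -> legal
(3,5): flips 2 -> legal
(4,5): flips 2 -> legal
(5,3): no bracket -> illegal
(5,4): no bracket -> illegal
(5,5): flips 2 -> legal
B mobility = 10
-- W to move --
(0,1): no bracket -> illegal
(0,2): no bracket -> illegal
(1,0): flips 1 -> legal
(1,4): no bracket -> illegal
(2,0): flips 3 -> legal
(3,0): flips 1 -> legal
(3,1): flips 2 -> legal
(4,1): flips 2 -> legal
(5,1): flips 1 -> legal
(5,3): flips 1 -> legal
(5,4): no bracket -> illegal
W mobility = 7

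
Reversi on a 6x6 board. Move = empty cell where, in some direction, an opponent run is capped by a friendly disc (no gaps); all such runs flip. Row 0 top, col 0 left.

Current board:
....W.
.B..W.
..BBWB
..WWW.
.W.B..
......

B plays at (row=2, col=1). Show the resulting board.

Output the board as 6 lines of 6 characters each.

Answer: ....W.
.B..W.
.BBBWB
..BWW.
.W.B..
......

Derivation:
Place B at (2,1); scan 8 dirs for brackets.
Dir NW: first cell '.' (not opp) -> no flip
Dir N: first cell 'B' (not opp) -> no flip
Dir NE: first cell '.' (not opp) -> no flip
Dir W: first cell '.' (not opp) -> no flip
Dir E: first cell 'B' (not opp) -> no flip
Dir SW: first cell '.' (not opp) -> no flip
Dir S: first cell '.' (not opp) -> no flip
Dir SE: opp run (3,2) capped by B -> flip
All flips: (3,2)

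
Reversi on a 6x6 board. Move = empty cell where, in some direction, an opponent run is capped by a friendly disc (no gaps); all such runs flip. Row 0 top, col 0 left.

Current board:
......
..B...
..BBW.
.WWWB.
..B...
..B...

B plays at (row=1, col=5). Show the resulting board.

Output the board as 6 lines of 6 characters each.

Place B at (1,5); scan 8 dirs for brackets.
Dir NW: first cell '.' (not opp) -> no flip
Dir N: first cell '.' (not opp) -> no flip
Dir NE: edge -> no flip
Dir W: first cell '.' (not opp) -> no flip
Dir E: edge -> no flip
Dir SW: opp run (2,4) (3,3) capped by B -> flip
Dir S: first cell '.' (not opp) -> no flip
Dir SE: edge -> no flip
All flips: (2,4) (3,3)

Answer: ......
..B..B
..BBB.
.WWBB.
..B...
..B...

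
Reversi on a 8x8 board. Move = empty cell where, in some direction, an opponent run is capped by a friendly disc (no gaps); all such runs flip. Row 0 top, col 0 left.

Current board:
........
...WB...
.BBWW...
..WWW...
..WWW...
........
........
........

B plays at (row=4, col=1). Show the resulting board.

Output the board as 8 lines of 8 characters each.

Place B at (4,1); scan 8 dirs for brackets.
Dir NW: first cell '.' (not opp) -> no flip
Dir N: first cell '.' (not opp) -> no flip
Dir NE: opp run (3,2) (2,3) capped by B -> flip
Dir W: first cell '.' (not opp) -> no flip
Dir E: opp run (4,2) (4,3) (4,4), next='.' -> no flip
Dir SW: first cell '.' (not opp) -> no flip
Dir S: first cell '.' (not opp) -> no flip
Dir SE: first cell '.' (not opp) -> no flip
All flips: (2,3) (3,2)

Answer: ........
...WB...
.BBBW...
..BWW...
.BWWW...
........
........
........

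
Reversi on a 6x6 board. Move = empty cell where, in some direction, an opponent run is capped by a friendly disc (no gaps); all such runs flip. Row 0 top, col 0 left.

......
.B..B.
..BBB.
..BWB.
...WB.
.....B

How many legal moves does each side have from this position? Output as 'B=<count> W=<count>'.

Answer: B=4 W=8

Derivation:
-- B to move --
(4,2): flips 2 -> legal
(5,2): flips 1 -> legal
(5,3): flips 2 -> legal
(5,4): flips 1 -> legal
B mobility = 4
-- W to move --
(0,0): flips 2 -> legal
(0,1): no bracket -> illegal
(0,2): no bracket -> illegal
(0,3): no bracket -> illegal
(0,4): no bracket -> illegal
(0,5): no bracket -> illegal
(1,0): no bracket -> illegal
(1,2): no bracket -> illegal
(1,3): flips 1 -> legal
(1,5): flips 1 -> legal
(2,0): no bracket -> illegal
(2,1): flips 1 -> legal
(2,5): flips 1 -> legal
(3,1): flips 1 -> legal
(3,5): flips 1 -> legal
(4,1): no bracket -> illegal
(4,2): no bracket -> illegal
(4,5): flips 1 -> legal
(5,3): no bracket -> illegal
(5,4): no bracket -> illegal
W mobility = 8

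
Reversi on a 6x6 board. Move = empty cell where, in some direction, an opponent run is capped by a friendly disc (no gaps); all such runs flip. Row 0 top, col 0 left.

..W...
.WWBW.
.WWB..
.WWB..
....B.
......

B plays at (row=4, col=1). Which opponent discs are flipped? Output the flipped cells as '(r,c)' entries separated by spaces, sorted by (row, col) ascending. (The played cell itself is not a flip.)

Answer: (3,2)

Derivation:
Dir NW: first cell '.' (not opp) -> no flip
Dir N: opp run (3,1) (2,1) (1,1), next='.' -> no flip
Dir NE: opp run (3,2) capped by B -> flip
Dir W: first cell '.' (not opp) -> no flip
Dir E: first cell '.' (not opp) -> no flip
Dir SW: first cell '.' (not opp) -> no flip
Dir S: first cell '.' (not opp) -> no flip
Dir SE: first cell '.' (not opp) -> no flip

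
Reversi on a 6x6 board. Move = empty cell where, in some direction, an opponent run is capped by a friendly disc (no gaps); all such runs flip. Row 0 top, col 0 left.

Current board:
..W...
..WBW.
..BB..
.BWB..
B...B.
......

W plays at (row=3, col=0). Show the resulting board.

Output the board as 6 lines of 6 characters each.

Place W at (3,0); scan 8 dirs for brackets.
Dir NW: edge -> no flip
Dir N: first cell '.' (not opp) -> no flip
Dir NE: first cell '.' (not opp) -> no flip
Dir W: edge -> no flip
Dir E: opp run (3,1) capped by W -> flip
Dir SW: edge -> no flip
Dir S: opp run (4,0), next='.' -> no flip
Dir SE: first cell '.' (not opp) -> no flip
All flips: (3,1)

Answer: ..W...
..WBW.
..BB..
WWWB..
B...B.
......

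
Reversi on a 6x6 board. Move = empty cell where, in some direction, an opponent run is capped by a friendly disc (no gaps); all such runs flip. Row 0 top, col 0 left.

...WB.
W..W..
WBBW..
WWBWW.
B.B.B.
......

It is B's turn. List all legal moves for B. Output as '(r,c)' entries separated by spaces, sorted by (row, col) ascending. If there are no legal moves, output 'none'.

Answer: (0,0) (0,2) (1,4) (2,4) (3,5) (4,1)

Derivation:
(0,0): flips 3 -> legal
(0,1): no bracket -> illegal
(0,2): flips 1 -> legal
(1,1): no bracket -> illegal
(1,2): no bracket -> illegal
(1,4): flips 1 -> legal
(2,4): flips 3 -> legal
(2,5): no bracket -> illegal
(3,5): flips 2 -> legal
(4,1): flips 1 -> legal
(4,3): no bracket -> illegal
(4,5): no bracket -> illegal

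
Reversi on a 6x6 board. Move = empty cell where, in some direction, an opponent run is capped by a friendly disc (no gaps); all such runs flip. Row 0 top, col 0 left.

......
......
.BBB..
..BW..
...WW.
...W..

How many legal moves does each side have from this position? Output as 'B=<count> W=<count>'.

-- B to move --
(2,4): no bracket -> illegal
(3,4): flips 1 -> legal
(3,5): no bracket -> illegal
(4,2): no bracket -> illegal
(4,5): no bracket -> illegal
(5,2): no bracket -> illegal
(5,4): flips 1 -> legal
(5,5): flips 2 -> legal
B mobility = 3
-- W to move --
(1,0): flips 2 -> legal
(1,1): flips 1 -> legal
(1,2): no bracket -> illegal
(1,3): flips 1 -> legal
(1,4): no bracket -> illegal
(2,0): no bracket -> illegal
(2,4): no bracket -> illegal
(3,0): no bracket -> illegal
(3,1): flips 1 -> legal
(3,4): no bracket -> illegal
(4,1): no bracket -> illegal
(4,2): no bracket -> illegal
W mobility = 4

Answer: B=3 W=4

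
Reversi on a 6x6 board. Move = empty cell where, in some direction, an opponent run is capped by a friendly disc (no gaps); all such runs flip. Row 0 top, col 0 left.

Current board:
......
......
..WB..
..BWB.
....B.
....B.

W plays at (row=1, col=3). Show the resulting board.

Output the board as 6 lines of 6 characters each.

Place W at (1,3); scan 8 dirs for brackets.
Dir NW: first cell '.' (not opp) -> no flip
Dir N: first cell '.' (not opp) -> no flip
Dir NE: first cell '.' (not opp) -> no flip
Dir W: first cell '.' (not opp) -> no flip
Dir E: first cell '.' (not opp) -> no flip
Dir SW: first cell 'W' (not opp) -> no flip
Dir S: opp run (2,3) capped by W -> flip
Dir SE: first cell '.' (not opp) -> no flip
All flips: (2,3)

Answer: ......
...W..
..WW..
..BWB.
....B.
....B.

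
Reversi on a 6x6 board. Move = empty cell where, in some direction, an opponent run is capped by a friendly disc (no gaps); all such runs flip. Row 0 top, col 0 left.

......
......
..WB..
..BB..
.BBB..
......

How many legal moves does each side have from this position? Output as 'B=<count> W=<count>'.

-- B to move --
(1,1): flips 1 -> legal
(1,2): flips 1 -> legal
(1,3): no bracket -> illegal
(2,1): flips 1 -> legal
(3,1): no bracket -> illegal
B mobility = 3
-- W to move --
(1,2): no bracket -> illegal
(1,3): no bracket -> illegal
(1,4): no bracket -> illegal
(2,1): no bracket -> illegal
(2,4): flips 1 -> legal
(3,0): no bracket -> illegal
(3,1): no bracket -> illegal
(3,4): no bracket -> illegal
(4,0): no bracket -> illegal
(4,4): flips 1 -> legal
(5,0): no bracket -> illegal
(5,1): no bracket -> illegal
(5,2): flips 2 -> legal
(5,3): no bracket -> illegal
(5,4): no bracket -> illegal
W mobility = 3

Answer: B=3 W=3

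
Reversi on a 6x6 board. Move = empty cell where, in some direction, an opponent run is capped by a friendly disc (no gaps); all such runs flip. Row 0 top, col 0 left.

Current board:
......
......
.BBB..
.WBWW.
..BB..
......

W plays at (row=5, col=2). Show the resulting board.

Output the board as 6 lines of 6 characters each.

Place W at (5,2); scan 8 dirs for brackets.
Dir NW: first cell '.' (not opp) -> no flip
Dir N: opp run (4,2) (3,2) (2,2), next='.' -> no flip
Dir NE: opp run (4,3) capped by W -> flip
Dir W: first cell '.' (not opp) -> no flip
Dir E: first cell '.' (not opp) -> no flip
Dir SW: edge -> no flip
Dir S: edge -> no flip
Dir SE: edge -> no flip
All flips: (4,3)

Answer: ......
......
.BBB..
.WBWW.
..BW..
..W...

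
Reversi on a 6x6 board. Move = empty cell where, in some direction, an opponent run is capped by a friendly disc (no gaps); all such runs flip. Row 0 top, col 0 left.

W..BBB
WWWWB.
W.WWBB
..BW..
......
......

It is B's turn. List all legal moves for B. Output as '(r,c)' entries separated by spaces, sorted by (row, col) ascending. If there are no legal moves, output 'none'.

(0,1): no bracket -> illegal
(0,2): flips 3 -> legal
(2,1): flips 3 -> legal
(3,0): no bracket -> illegal
(3,1): flips 2 -> legal
(3,4): flips 1 -> legal
(4,2): flips 1 -> legal
(4,3): flips 3 -> legal
(4,4): no bracket -> illegal

Answer: (0,2) (2,1) (3,1) (3,4) (4,2) (4,3)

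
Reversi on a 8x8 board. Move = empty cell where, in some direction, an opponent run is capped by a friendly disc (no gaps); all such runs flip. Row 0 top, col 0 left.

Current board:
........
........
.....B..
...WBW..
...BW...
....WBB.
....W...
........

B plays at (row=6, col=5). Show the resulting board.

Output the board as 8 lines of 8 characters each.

Answer: ........
........
.....B..
...WBW..
...BW...
....BBB.
....WB..
........

Derivation:
Place B at (6,5); scan 8 dirs for brackets.
Dir NW: opp run (5,4) capped by B -> flip
Dir N: first cell 'B' (not opp) -> no flip
Dir NE: first cell 'B' (not opp) -> no flip
Dir W: opp run (6,4), next='.' -> no flip
Dir E: first cell '.' (not opp) -> no flip
Dir SW: first cell '.' (not opp) -> no flip
Dir S: first cell '.' (not opp) -> no flip
Dir SE: first cell '.' (not opp) -> no flip
All flips: (5,4)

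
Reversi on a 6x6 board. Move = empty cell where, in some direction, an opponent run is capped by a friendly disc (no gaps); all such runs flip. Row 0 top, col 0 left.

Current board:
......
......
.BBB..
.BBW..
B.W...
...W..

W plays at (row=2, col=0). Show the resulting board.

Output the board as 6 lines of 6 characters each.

Place W at (2,0); scan 8 dirs for brackets.
Dir NW: edge -> no flip
Dir N: first cell '.' (not opp) -> no flip
Dir NE: first cell '.' (not opp) -> no flip
Dir W: edge -> no flip
Dir E: opp run (2,1) (2,2) (2,3), next='.' -> no flip
Dir SW: edge -> no flip
Dir S: first cell '.' (not opp) -> no flip
Dir SE: opp run (3,1) capped by W -> flip
All flips: (3,1)

Answer: ......
......
WBBB..
.WBW..
B.W...
...W..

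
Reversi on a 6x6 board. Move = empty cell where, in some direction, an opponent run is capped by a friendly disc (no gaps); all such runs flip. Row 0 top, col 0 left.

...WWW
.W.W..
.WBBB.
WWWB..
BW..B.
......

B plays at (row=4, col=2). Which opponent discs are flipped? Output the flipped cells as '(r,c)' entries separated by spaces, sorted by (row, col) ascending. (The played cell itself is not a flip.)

Dir NW: opp run (3,1), next='.' -> no flip
Dir N: opp run (3,2) capped by B -> flip
Dir NE: first cell 'B' (not opp) -> no flip
Dir W: opp run (4,1) capped by B -> flip
Dir E: first cell '.' (not opp) -> no flip
Dir SW: first cell '.' (not opp) -> no flip
Dir S: first cell '.' (not opp) -> no flip
Dir SE: first cell '.' (not opp) -> no flip

Answer: (3,2) (4,1)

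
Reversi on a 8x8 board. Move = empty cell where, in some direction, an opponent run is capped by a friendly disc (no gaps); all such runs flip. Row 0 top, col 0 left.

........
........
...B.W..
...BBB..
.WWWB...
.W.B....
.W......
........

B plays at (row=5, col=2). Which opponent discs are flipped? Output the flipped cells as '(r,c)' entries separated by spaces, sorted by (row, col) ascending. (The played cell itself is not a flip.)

Answer: (4,3)

Derivation:
Dir NW: opp run (4,1), next='.' -> no flip
Dir N: opp run (4,2), next='.' -> no flip
Dir NE: opp run (4,3) capped by B -> flip
Dir W: opp run (5,1), next='.' -> no flip
Dir E: first cell 'B' (not opp) -> no flip
Dir SW: opp run (6,1), next='.' -> no flip
Dir S: first cell '.' (not opp) -> no flip
Dir SE: first cell '.' (not opp) -> no flip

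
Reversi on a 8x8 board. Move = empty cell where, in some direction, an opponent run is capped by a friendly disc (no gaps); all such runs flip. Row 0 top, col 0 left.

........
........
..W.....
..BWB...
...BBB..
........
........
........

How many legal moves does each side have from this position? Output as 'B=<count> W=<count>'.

-- B to move --
(1,1): flips 2 -> legal
(1,2): flips 1 -> legal
(1,3): no bracket -> illegal
(2,1): no bracket -> illegal
(2,3): flips 1 -> legal
(2,4): no bracket -> illegal
(3,1): no bracket -> illegal
(4,2): no bracket -> illegal
B mobility = 3
-- W to move --
(2,1): no bracket -> illegal
(2,3): no bracket -> illegal
(2,4): no bracket -> illegal
(2,5): no bracket -> illegal
(3,1): flips 1 -> legal
(3,5): flips 1 -> legal
(3,6): no bracket -> illegal
(4,1): no bracket -> illegal
(4,2): flips 1 -> legal
(4,6): no bracket -> illegal
(5,2): no bracket -> illegal
(5,3): flips 1 -> legal
(5,4): no bracket -> illegal
(5,5): flips 1 -> legal
(5,6): no bracket -> illegal
W mobility = 5

Answer: B=3 W=5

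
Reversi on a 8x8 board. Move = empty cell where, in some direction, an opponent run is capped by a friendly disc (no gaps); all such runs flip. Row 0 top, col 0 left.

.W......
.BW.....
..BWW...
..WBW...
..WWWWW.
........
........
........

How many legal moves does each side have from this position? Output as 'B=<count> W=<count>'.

-- B to move --
(0,0): no bracket -> illegal
(0,2): flips 1 -> legal
(0,3): no bracket -> illegal
(1,0): no bracket -> illegal
(1,3): flips 2 -> legal
(1,4): no bracket -> illegal
(1,5): flips 1 -> legal
(2,1): no bracket -> illegal
(2,5): flips 2 -> legal
(3,1): flips 1 -> legal
(3,5): flips 1 -> legal
(3,6): no bracket -> illegal
(3,7): no bracket -> illegal
(4,1): no bracket -> illegal
(4,7): no bracket -> illegal
(5,1): flips 1 -> legal
(5,2): flips 2 -> legal
(5,3): flips 1 -> legal
(5,4): no bracket -> illegal
(5,5): flips 1 -> legal
(5,6): no bracket -> illegal
(5,7): no bracket -> illegal
B mobility = 10
-- W to move --
(0,0): flips 3 -> legal
(0,2): no bracket -> illegal
(1,0): flips 1 -> legal
(1,3): no bracket -> illegal
(2,0): no bracket -> illegal
(2,1): flips 2 -> legal
(3,1): no bracket -> illegal
W mobility = 3

Answer: B=10 W=3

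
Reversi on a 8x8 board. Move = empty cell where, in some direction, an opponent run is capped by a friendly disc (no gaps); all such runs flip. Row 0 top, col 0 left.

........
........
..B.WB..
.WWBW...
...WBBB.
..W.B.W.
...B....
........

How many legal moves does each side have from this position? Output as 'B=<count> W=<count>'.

Answer: B=13 W=11

Derivation:
-- B to move --
(1,3): no bracket -> illegal
(1,4): flips 2 -> legal
(1,5): flips 1 -> legal
(2,0): no bracket -> illegal
(2,1): flips 2 -> legal
(2,3): flips 2 -> legal
(3,0): flips 2 -> legal
(3,5): flips 1 -> legal
(4,0): flips 1 -> legal
(4,1): flips 1 -> legal
(4,2): flips 2 -> legal
(4,7): no bracket -> illegal
(5,1): no bracket -> illegal
(5,3): flips 1 -> legal
(5,5): no bracket -> illegal
(5,7): no bracket -> illegal
(6,1): flips 3 -> legal
(6,2): no bracket -> illegal
(6,5): no bracket -> illegal
(6,6): flips 1 -> legal
(6,7): flips 1 -> legal
B mobility = 13
-- W to move --
(1,1): no bracket -> illegal
(1,2): flips 1 -> legal
(1,3): flips 1 -> legal
(1,4): no bracket -> illegal
(1,5): no bracket -> illegal
(1,6): flips 1 -> legal
(2,1): no bracket -> illegal
(2,3): flips 1 -> legal
(2,6): flips 1 -> legal
(3,5): no bracket -> illegal
(3,6): flips 1 -> legal
(3,7): no bracket -> illegal
(4,2): flips 1 -> legal
(4,7): flips 3 -> legal
(5,3): no bracket -> illegal
(5,5): no bracket -> illegal
(5,7): no bracket -> illegal
(6,2): no bracket -> illegal
(6,4): flips 2 -> legal
(6,5): flips 1 -> legal
(7,2): no bracket -> illegal
(7,3): no bracket -> illegal
(7,4): flips 1 -> legal
W mobility = 11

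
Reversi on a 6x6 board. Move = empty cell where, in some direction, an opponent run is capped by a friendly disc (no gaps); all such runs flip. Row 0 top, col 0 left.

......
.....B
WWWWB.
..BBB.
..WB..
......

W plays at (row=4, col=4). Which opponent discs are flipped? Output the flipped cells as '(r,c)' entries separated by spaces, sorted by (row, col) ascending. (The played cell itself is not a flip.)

Dir NW: opp run (3,3) capped by W -> flip
Dir N: opp run (3,4) (2,4), next='.' -> no flip
Dir NE: first cell '.' (not opp) -> no flip
Dir W: opp run (4,3) capped by W -> flip
Dir E: first cell '.' (not opp) -> no flip
Dir SW: first cell '.' (not opp) -> no flip
Dir S: first cell '.' (not opp) -> no flip
Dir SE: first cell '.' (not opp) -> no flip

Answer: (3,3) (4,3)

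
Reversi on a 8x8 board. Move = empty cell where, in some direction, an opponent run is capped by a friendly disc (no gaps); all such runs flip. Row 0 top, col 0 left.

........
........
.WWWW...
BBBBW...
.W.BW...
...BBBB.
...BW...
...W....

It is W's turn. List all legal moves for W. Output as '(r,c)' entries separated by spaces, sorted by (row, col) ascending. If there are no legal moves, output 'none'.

Answer: (4,0) (4,2) (4,6) (5,2) (6,2) (6,5) (6,6)

Derivation:
(2,0): no bracket -> illegal
(4,0): flips 1 -> legal
(4,2): flips 4 -> legal
(4,5): no bracket -> illegal
(4,6): flips 1 -> legal
(4,7): no bracket -> illegal
(5,2): flips 1 -> legal
(5,7): no bracket -> illegal
(6,2): flips 2 -> legal
(6,5): flips 3 -> legal
(6,6): flips 1 -> legal
(6,7): no bracket -> illegal
(7,2): no bracket -> illegal
(7,4): no bracket -> illegal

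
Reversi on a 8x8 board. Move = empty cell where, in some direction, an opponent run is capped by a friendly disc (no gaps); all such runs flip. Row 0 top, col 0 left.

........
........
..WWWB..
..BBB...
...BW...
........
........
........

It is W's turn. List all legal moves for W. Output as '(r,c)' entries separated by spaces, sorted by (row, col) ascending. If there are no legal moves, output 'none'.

(1,4): no bracket -> illegal
(1,5): no bracket -> illegal
(1,6): no bracket -> illegal
(2,1): no bracket -> illegal
(2,6): flips 1 -> legal
(3,1): no bracket -> illegal
(3,5): no bracket -> illegal
(3,6): no bracket -> illegal
(4,1): flips 1 -> legal
(4,2): flips 3 -> legal
(4,5): flips 1 -> legal
(5,2): no bracket -> illegal
(5,3): flips 2 -> legal
(5,4): no bracket -> illegal

Answer: (2,6) (4,1) (4,2) (4,5) (5,3)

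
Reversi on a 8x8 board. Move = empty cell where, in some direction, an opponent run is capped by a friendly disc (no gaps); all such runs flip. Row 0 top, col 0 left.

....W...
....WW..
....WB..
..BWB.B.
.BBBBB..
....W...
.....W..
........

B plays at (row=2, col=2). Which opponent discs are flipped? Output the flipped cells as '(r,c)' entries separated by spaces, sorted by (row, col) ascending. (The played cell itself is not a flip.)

Answer: (3,3)

Derivation:
Dir NW: first cell '.' (not opp) -> no flip
Dir N: first cell '.' (not opp) -> no flip
Dir NE: first cell '.' (not opp) -> no flip
Dir W: first cell '.' (not opp) -> no flip
Dir E: first cell '.' (not opp) -> no flip
Dir SW: first cell '.' (not opp) -> no flip
Dir S: first cell 'B' (not opp) -> no flip
Dir SE: opp run (3,3) capped by B -> flip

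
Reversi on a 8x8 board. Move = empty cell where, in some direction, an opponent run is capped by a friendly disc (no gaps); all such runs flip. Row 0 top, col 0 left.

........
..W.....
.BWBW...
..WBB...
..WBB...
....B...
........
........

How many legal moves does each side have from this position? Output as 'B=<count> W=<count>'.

-- B to move --
(0,1): flips 1 -> legal
(0,2): no bracket -> illegal
(0,3): flips 1 -> legal
(1,1): flips 1 -> legal
(1,3): no bracket -> illegal
(1,4): flips 1 -> legal
(1,5): flips 1 -> legal
(2,5): flips 1 -> legal
(3,1): flips 1 -> legal
(3,5): no bracket -> illegal
(4,1): flips 2 -> legal
(5,1): flips 1 -> legal
(5,2): no bracket -> illegal
(5,3): no bracket -> illegal
B mobility = 9
-- W to move --
(1,0): flips 1 -> legal
(1,1): no bracket -> illegal
(1,3): no bracket -> illegal
(1,4): flips 1 -> legal
(2,0): flips 1 -> legal
(2,5): no bracket -> illegal
(3,0): flips 1 -> legal
(3,1): no bracket -> illegal
(3,5): flips 2 -> legal
(4,5): flips 4 -> legal
(5,2): no bracket -> illegal
(5,3): no bracket -> illegal
(5,5): flips 2 -> legal
(6,3): no bracket -> illegal
(6,4): flips 3 -> legal
(6,5): flips 2 -> legal
W mobility = 9

Answer: B=9 W=9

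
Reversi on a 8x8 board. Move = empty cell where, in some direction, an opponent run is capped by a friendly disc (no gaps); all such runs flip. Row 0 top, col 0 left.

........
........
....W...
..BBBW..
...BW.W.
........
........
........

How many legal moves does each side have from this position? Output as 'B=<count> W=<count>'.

Answer: B=6 W=3

Derivation:
-- B to move --
(1,3): no bracket -> illegal
(1,4): flips 1 -> legal
(1,5): flips 1 -> legal
(2,3): no bracket -> illegal
(2,5): no bracket -> illegal
(2,6): no bracket -> illegal
(3,6): flips 1 -> legal
(3,7): no bracket -> illegal
(4,5): flips 1 -> legal
(4,7): no bracket -> illegal
(5,3): no bracket -> illegal
(5,4): flips 1 -> legal
(5,5): flips 1 -> legal
(5,6): no bracket -> illegal
(5,7): no bracket -> illegal
B mobility = 6
-- W to move --
(2,1): no bracket -> illegal
(2,2): flips 1 -> legal
(2,3): no bracket -> illegal
(2,5): no bracket -> illegal
(3,1): flips 3 -> legal
(4,1): no bracket -> illegal
(4,2): flips 2 -> legal
(4,5): no bracket -> illegal
(5,2): no bracket -> illegal
(5,3): no bracket -> illegal
(5,4): no bracket -> illegal
W mobility = 3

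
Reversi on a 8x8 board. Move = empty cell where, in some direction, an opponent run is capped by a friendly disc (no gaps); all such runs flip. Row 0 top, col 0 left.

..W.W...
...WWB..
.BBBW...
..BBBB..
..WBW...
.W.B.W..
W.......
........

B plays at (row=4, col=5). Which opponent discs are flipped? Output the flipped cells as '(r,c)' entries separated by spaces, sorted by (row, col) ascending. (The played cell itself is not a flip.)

Answer: (4,4)

Derivation:
Dir NW: first cell 'B' (not opp) -> no flip
Dir N: first cell 'B' (not opp) -> no flip
Dir NE: first cell '.' (not opp) -> no flip
Dir W: opp run (4,4) capped by B -> flip
Dir E: first cell '.' (not opp) -> no flip
Dir SW: first cell '.' (not opp) -> no flip
Dir S: opp run (5,5), next='.' -> no flip
Dir SE: first cell '.' (not opp) -> no flip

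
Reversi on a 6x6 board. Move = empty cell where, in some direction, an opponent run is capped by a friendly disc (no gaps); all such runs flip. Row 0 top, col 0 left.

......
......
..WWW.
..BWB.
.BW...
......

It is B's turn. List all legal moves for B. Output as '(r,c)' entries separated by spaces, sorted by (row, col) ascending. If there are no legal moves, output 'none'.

Answer: (1,2) (1,4) (4,3) (5,2)

Derivation:
(1,1): no bracket -> illegal
(1,2): flips 2 -> legal
(1,3): no bracket -> illegal
(1,4): flips 2 -> legal
(1,5): no bracket -> illegal
(2,1): no bracket -> illegal
(2,5): no bracket -> illegal
(3,1): no bracket -> illegal
(3,5): no bracket -> illegal
(4,3): flips 1 -> legal
(4,4): no bracket -> illegal
(5,1): no bracket -> illegal
(5,2): flips 1 -> legal
(5,3): no bracket -> illegal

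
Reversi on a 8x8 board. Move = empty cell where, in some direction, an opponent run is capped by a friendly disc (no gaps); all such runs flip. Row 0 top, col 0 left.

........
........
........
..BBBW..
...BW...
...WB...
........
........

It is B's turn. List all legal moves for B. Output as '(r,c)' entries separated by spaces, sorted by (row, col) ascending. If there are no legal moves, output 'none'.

Answer: (3,6) (4,5) (5,2) (5,5) (6,3)

Derivation:
(2,4): no bracket -> illegal
(2,5): no bracket -> illegal
(2,6): no bracket -> illegal
(3,6): flips 1 -> legal
(4,2): no bracket -> illegal
(4,5): flips 1 -> legal
(4,6): no bracket -> illegal
(5,2): flips 1 -> legal
(5,5): flips 1 -> legal
(6,2): no bracket -> illegal
(6,3): flips 1 -> legal
(6,4): no bracket -> illegal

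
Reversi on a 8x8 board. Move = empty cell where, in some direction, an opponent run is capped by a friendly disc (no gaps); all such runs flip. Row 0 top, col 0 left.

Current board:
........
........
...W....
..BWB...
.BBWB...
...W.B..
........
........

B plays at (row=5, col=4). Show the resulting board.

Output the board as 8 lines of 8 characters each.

Place B at (5,4); scan 8 dirs for brackets.
Dir NW: opp run (4,3) capped by B -> flip
Dir N: first cell 'B' (not opp) -> no flip
Dir NE: first cell '.' (not opp) -> no flip
Dir W: opp run (5,3), next='.' -> no flip
Dir E: first cell 'B' (not opp) -> no flip
Dir SW: first cell '.' (not opp) -> no flip
Dir S: first cell '.' (not opp) -> no flip
Dir SE: first cell '.' (not opp) -> no flip
All flips: (4,3)

Answer: ........
........
...W....
..BWB...
.BBBB...
...WBB..
........
........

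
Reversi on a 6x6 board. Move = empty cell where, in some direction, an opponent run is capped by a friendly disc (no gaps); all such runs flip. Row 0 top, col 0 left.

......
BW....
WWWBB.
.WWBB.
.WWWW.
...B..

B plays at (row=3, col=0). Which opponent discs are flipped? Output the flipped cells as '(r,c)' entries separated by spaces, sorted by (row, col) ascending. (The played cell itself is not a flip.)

Answer: (2,0) (3,1) (3,2)

Derivation:
Dir NW: edge -> no flip
Dir N: opp run (2,0) capped by B -> flip
Dir NE: opp run (2,1), next='.' -> no flip
Dir W: edge -> no flip
Dir E: opp run (3,1) (3,2) capped by B -> flip
Dir SW: edge -> no flip
Dir S: first cell '.' (not opp) -> no flip
Dir SE: opp run (4,1), next='.' -> no flip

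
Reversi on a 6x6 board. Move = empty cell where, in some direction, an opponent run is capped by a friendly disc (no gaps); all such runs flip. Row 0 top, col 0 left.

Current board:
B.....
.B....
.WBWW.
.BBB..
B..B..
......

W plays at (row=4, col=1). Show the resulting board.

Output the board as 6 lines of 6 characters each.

Answer: B.....
.B....
.WBWW.
.WWB..
BW.B..
......

Derivation:
Place W at (4,1); scan 8 dirs for brackets.
Dir NW: first cell '.' (not opp) -> no flip
Dir N: opp run (3,1) capped by W -> flip
Dir NE: opp run (3,2) capped by W -> flip
Dir W: opp run (4,0), next=edge -> no flip
Dir E: first cell '.' (not opp) -> no flip
Dir SW: first cell '.' (not opp) -> no flip
Dir S: first cell '.' (not opp) -> no flip
Dir SE: first cell '.' (not opp) -> no flip
All flips: (3,1) (3,2)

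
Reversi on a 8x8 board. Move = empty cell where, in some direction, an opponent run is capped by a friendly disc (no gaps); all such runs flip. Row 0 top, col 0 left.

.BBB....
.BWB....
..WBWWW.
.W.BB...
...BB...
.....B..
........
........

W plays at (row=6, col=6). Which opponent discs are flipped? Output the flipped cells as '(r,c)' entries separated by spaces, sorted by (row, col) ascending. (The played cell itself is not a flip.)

Answer: (3,3) (4,4) (5,5)

Derivation:
Dir NW: opp run (5,5) (4,4) (3,3) capped by W -> flip
Dir N: first cell '.' (not opp) -> no flip
Dir NE: first cell '.' (not opp) -> no flip
Dir W: first cell '.' (not opp) -> no flip
Dir E: first cell '.' (not opp) -> no flip
Dir SW: first cell '.' (not opp) -> no flip
Dir S: first cell '.' (not opp) -> no flip
Dir SE: first cell '.' (not opp) -> no flip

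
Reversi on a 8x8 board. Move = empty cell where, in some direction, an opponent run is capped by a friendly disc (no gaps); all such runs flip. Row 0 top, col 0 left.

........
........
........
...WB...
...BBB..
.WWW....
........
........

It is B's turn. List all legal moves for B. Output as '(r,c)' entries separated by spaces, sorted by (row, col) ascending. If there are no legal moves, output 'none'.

Answer: (2,2) (2,3) (3,2) (6,1) (6,2) (6,3)

Derivation:
(2,2): flips 1 -> legal
(2,3): flips 1 -> legal
(2,4): no bracket -> illegal
(3,2): flips 1 -> legal
(4,0): no bracket -> illegal
(4,1): no bracket -> illegal
(4,2): no bracket -> illegal
(5,0): no bracket -> illegal
(5,4): no bracket -> illegal
(6,0): no bracket -> illegal
(6,1): flips 1 -> legal
(6,2): flips 1 -> legal
(6,3): flips 1 -> legal
(6,4): no bracket -> illegal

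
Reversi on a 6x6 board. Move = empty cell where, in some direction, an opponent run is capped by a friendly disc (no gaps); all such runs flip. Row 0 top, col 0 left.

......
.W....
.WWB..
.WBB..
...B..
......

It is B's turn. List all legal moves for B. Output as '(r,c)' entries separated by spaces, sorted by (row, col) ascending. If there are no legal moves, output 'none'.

(0,0): flips 2 -> legal
(0,1): no bracket -> illegal
(0,2): no bracket -> illegal
(1,0): flips 1 -> legal
(1,2): flips 1 -> legal
(1,3): no bracket -> illegal
(2,0): flips 2 -> legal
(3,0): flips 1 -> legal
(4,0): no bracket -> illegal
(4,1): no bracket -> illegal
(4,2): no bracket -> illegal

Answer: (0,0) (1,0) (1,2) (2,0) (3,0)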